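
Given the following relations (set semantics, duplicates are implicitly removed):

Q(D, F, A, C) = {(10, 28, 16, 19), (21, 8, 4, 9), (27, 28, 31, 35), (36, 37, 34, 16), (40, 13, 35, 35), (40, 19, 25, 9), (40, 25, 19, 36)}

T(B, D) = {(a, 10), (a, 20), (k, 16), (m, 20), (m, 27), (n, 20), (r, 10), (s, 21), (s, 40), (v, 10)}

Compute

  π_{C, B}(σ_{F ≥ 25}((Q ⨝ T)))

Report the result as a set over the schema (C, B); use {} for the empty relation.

Q ⋈ T (natural join on D): {(10, 28, 16, 19, a), (10, 28, 16, 19, r), (10, 28, 16, 19, v), (21, 8, 4, 9, s), (27, 28, 31, 35, m), (40, 13, 35, 35, s), (40, 19, 25, 9, s), (40, 25, 19, 36, s)}
Filtering on F ≥ 25 leaves {(10, 28, 16, 19, a), (10, 28, 16, 19, r), (10, 28, 16, 19, v), (27, 28, 31, 35, m), (40, 25, 19, 36, s)}.
π[C, B]: project onto (C, B) → {(19, a), (19, r), (19, v), (35, m), (36, s)}

{(19, a), (19, r), (19, v), (35, m), (36, s)}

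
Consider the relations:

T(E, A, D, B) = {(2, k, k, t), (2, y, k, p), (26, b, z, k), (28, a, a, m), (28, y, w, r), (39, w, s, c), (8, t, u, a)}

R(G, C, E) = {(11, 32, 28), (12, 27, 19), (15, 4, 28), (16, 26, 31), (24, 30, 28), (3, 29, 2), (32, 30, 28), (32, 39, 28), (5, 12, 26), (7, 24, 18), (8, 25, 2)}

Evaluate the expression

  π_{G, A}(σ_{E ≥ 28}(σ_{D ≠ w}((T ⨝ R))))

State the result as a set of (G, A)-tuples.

{(11, a), (15, a), (24, a), (32, a)}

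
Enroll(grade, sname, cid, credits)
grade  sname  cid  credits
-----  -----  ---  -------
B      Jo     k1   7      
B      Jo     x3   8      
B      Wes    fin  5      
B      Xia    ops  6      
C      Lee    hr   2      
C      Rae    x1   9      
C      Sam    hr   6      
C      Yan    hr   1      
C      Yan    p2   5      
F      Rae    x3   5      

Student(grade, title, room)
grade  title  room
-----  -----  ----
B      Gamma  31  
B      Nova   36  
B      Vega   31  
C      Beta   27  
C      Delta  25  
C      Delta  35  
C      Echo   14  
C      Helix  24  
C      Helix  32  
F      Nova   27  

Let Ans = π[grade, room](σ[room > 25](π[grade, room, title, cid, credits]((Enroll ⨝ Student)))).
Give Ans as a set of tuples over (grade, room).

Natural join on grade: {(B, Jo, k1, 7, Gamma, 31), (B, Jo, k1, 7, Nova, 36), (B, Jo, k1, 7, Vega, 31), (B, Jo, x3, 8, Gamma, 31), (B, Jo, x3, 8, Nova, 36), (B, Jo, x3, 8, Vega, 31), (B, Wes, fin, 5, Gamma, 31), (B, Wes, fin, 5, Nova, 36), (B, Wes, fin, 5, Vega, 31), (B, Xia, ops, 6, Gamma, 31), (B, Xia, ops, 6, Nova, 36), (B, Xia, ops, 6, Vega, 31), (C, Lee, hr, 2, Beta, 27), (C, Lee, hr, 2, Delta, 25), (C, Lee, hr, 2, Delta, 35), (C, Lee, hr, 2, Echo, 14), (C, Lee, hr, 2, Helix, 24), (C, Lee, hr, 2, Helix, 32), (C, Rae, x1, 9, Beta, 27), (C, Rae, x1, 9, Delta, 25), (C, Rae, x1, 9, Delta, 35), (C, Rae, x1, 9, Echo, 14), (C, Rae, x1, 9, Helix, 24), (C, Rae, x1, 9, Helix, 32), (C, Sam, hr, 6, Beta, 27), (C, Sam, hr, 6, Delta, 25), (C, Sam, hr, 6, Delta, 35), (C, Sam, hr, 6, Echo, 14), (C, Sam, hr, 6, Helix, 24), (C, Sam, hr, 6, Helix, 32), (C, Yan, hr, 1, Beta, 27), (C, Yan, hr, 1, Delta, 25), (C, Yan, hr, 1, Delta, 35), (C, Yan, hr, 1, Echo, 14), (C, Yan, hr, 1, Helix, 24), (C, Yan, hr, 1, Helix, 32), (C, Yan, p2, 5, Beta, 27), (C, Yan, p2, 5, Delta, 25), (C, Yan, p2, 5, Delta, 35), (C, Yan, p2, 5, Echo, 14), (C, Yan, p2, 5, Helix, 24), (C, Yan, p2, 5, Helix, 32), (F, Rae, x3, 5, Nova, 27)}
π_{grade, room, title, cid, credits} gives {(B, 31, Gamma, fin, 5), (B, 31, Gamma, k1, 7), (B, 31, Gamma, ops, 6), (B, 31, Gamma, x3, 8), (B, 31, Vega, fin, 5), (B, 31, Vega, k1, 7), (B, 31, Vega, ops, 6), (B, 31, Vega, x3, 8), (B, 36, Nova, fin, 5), (B, 36, Nova, k1, 7), (B, 36, Nova, ops, 6), (B, 36, Nova, x3, 8), (C, 14, Echo, hr, 1), (C, 14, Echo, hr, 2), (C, 14, Echo, hr, 6), (C, 14, Echo, p2, 5), (C, 14, Echo, x1, 9), (C, 24, Helix, hr, 1), (C, 24, Helix, hr, 2), (C, 24, Helix, hr, 6), (C, 24, Helix, p2, 5), (C, 24, Helix, x1, 9), (C, 25, Delta, hr, 1), (C, 25, Delta, hr, 2), (C, 25, Delta, hr, 6), (C, 25, Delta, p2, 5), (C, 25, Delta, x1, 9), (C, 27, Beta, hr, 1), (C, 27, Beta, hr, 2), (C, 27, Beta, hr, 6), (C, 27, Beta, p2, 5), (C, 27, Beta, x1, 9), (C, 32, Helix, hr, 1), (C, 32, Helix, hr, 2), (C, 32, Helix, hr, 6), (C, 32, Helix, p2, 5), (C, 32, Helix, x1, 9), (C, 35, Delta, hr, 1), (C, 35, Delta, hr, 2), (C, 35, Delta, hr, 6), (C, 35, Delta, p2, 5), (C, 35, Delta, x1, 9), (F, 27, Nova, x3, 5)}.
σ[room > 25]: keep tuples satisfying room > 25 → {(B, 31, Gamma, fin, 5), (B, 31, Gamma, k1, 7), (B, 31, Gamma, ops, 6), (B, 31, Gamma, x3, 8), (B, 31, Vega, fin, 5), (B, 31, Vega, k1, 7), (B, 31, Vega, ops, 6), (B, 31, Vega, x3, 8), (B, 36, Nova, fin, 5), (B, 36, Nova, k1, 7), (B, 36, Nova, ops, 6), (B, 36, Nova, x3, 8), (C, 27, Beta, hr, 1), (C, 27, Beta, hr, 2), (C, 27, Beta, hr, 6), (C, 27, Beta, p2, 5), (C, 27, Beta, x1, 9), (C, 32, Helix, hr, 1), (C, 32, Helix, hr, 2), (C, 32, Helix, hr, 6), (C, 32, Helix, p2, 5), (C, 32, Helix, x1, 9), (C, 35, Delta, hr, 1), (C, 35, Delta, hr, 2), (C, 35, Delta, hr, 6), (C, 35, Delta, p2, 5), (C, 35, Delta, x1, 9), (F, 27, Nova, x3, 5)}
π_{grade, room} gives {(B, 31), (B, 36), (C, 27), (C, 32), (C, 35), (F, 27)} (22 duplicate(s) eliminated).

{(B, 31), (B, 36), (C, 27), (C, 32), (C, 35), (F, 27)}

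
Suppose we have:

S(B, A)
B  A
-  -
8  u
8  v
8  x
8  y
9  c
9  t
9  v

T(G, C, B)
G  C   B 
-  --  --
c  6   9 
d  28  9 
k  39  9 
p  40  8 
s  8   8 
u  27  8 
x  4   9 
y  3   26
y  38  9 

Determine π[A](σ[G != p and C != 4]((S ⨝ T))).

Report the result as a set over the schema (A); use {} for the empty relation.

{c, t, u, v, x, y}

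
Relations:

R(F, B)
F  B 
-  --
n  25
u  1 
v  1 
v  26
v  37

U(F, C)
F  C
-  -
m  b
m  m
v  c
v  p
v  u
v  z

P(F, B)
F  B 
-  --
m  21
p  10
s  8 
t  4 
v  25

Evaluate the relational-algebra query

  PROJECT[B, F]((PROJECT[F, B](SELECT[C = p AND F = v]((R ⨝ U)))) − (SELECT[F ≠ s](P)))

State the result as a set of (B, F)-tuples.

{(1, v), (26, v), (37, v)}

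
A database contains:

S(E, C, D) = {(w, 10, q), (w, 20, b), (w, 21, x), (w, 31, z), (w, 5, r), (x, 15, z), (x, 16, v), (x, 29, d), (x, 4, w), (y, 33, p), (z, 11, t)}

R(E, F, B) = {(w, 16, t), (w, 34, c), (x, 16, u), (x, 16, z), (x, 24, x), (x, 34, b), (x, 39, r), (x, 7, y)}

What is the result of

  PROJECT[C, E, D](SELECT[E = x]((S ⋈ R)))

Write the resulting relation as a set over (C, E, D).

{(15, x, z), (16, x, v), (29, x, d), (4, x, w)}

Joining S and R on E yields {(w, 10, q, 16, t), (w, 10, q, 34, c), (w, 20, b, 16, t), (w, 20, b, 34, c), (w, 21, x, 16, t), (w, 21, x, 34, c), (w, 31, z, 16, t), (w, 31, z, 34, c), (w, 5, r, 16, t), (w, 5, r, 34, c), (x, 15, z, 16, u), (x, 15, z, 16, z), (x, 15, z, 24, x), (x, 15, z, 34, b), (x, 15, z, 39, r), (x, 15, z, 7, y), (x, 16, v, 16, u), (x, 16, v, 16, z), (x, 16, v, 24, x), (x, 16, v, 34, b), (x, 16, v, 39, r), (x, 16, v, 7, y), (x, 29, d, 16, u), (x, 29, d, 16, z), (x, 29, d, 24, x), (x, 29, d, 34, b), (x, 29, d, 39, r), (x, 29, d, 7, y), (x, 4, w, 16, u), (x, 4, w, 16, z), (x, 4, w, 24, x), (x, 4, w, 34, b), (x, 4, w, 39, r), (x, 4, w, 7, y)}.
Filtering on E = x leaves {(x, 15, z, 16, u), (x, 15, z, 16, z), (x, 15, z, 24, x), (x, 15, z, 34, b), (x, 15, z, 39, r), (x, 15, z, 7, y), (x, 16, v, 16, u), (x, 16, v, 16, z), (x, 16, v, 24, x), (x, 16, v, 34, b), (x, 16, v, 39, r), (x, 16, v, 7, y), (x, 29, d, 16, u), (x, 29, d, 16, z), (x, 29, d, 24, x), (x, 29, d, 34, b), (x, 29, d, 39, r), (x, 29, d, 7, y), (x, 4, w, 16, u), (x, 4, w, 16, z), (x, 4, w, 24, x), (x, 4, w, 34, b), (x, 4, w, 39, r), (x, 4, w, 7, y)}.
Projecting to C, E, D (20 duplicate(s) eliminated): {(15, x, z), (16, x, v), (29, x, d), (4, x, w)}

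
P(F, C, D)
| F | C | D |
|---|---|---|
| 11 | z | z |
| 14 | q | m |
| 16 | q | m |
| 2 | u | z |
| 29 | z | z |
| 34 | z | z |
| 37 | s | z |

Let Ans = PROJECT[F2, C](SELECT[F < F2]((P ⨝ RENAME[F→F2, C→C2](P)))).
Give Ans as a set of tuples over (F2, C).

{(11, u), (16, q), (29, u), (29, z), (34, u), (34, z), (37, u), (37, z)}

ρ[F→F2, C→C2]: schema becomes (F2, C2, D); tuples unchanged.
Natural join on D: {(11, z, z, 11, z), (11, z, z, 2, u), (11, z, z, 29, z), (11, z, z, 34, z), (11, z, z, 37, s), (14, q, m, 14, q), (14, q, m, 16, q), (16, q, m, 14, q), (16, q, m, 16, q), (2, u, z, 11, z), (2, u, z, 2, u), (2, u, z, 29, z), (2, u, z, 34, z), (2, u, z, 37, s), (29, z, z, 11, z), (29, z, z, 2, u), (29, z, z, 29, z), (29, z, z, 34, z), (29, z, z, 37, s), (34, z, z, 11, z), (34, z, z, 2, u), (34, z, z, 29, z), (34, z, z, 34, z), (34, z, z, 37, s), (37, s, z, 11, z), (37, s, z, 2, u), (37, s, z, 29, z), (37, s, z, 34, z), (37, s, z, 37, s)}
σ[F < F2]: keep tuples satisfying F < F2 → {(11, z, z, 29, z), (11, z, z, 34, z), (11, z, z, 37, s), (14, q, m, 16, q), (2, u, z, 11, z), (2, u, z, 29, z), (2, u, z, 34, z), (2, u, z, 37, s), (29, z, z, 34, z), (29, z, z, 37, s), (34, z, z, 37, s)}
Keep only column(s) F2, C (3 duplicate(s) eliminated): {(11, u), (16, q), (29, u), (29, z), (34, u), (34, z), (37, u), (37, z)}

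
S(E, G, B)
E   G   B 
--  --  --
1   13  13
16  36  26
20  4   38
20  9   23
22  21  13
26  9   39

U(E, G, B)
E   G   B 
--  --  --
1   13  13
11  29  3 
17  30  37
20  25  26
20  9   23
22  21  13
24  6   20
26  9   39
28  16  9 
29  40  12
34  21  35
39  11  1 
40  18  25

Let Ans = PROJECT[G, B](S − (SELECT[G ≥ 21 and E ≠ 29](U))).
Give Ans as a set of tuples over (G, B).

{(13, 13), (36, 26), (4, 38), (9, 23), (9, 39)}

Apply σ_{G ≥ 21 and E ≠ 29}; surviving tuples: {(11, 29, 3), (17, 30, 37), (20, 25, 26), (22, 21, 13), (34, 21, 35)}
Taking the difference: {(1, 13, 13), (16, 36, 26), (20, 4, 38), (20, 9, 23), (26, 9, 39)}
π_{G, B} gives {(13, 13), (36, 26), (4, 38), (9, 23), (9, 39)}.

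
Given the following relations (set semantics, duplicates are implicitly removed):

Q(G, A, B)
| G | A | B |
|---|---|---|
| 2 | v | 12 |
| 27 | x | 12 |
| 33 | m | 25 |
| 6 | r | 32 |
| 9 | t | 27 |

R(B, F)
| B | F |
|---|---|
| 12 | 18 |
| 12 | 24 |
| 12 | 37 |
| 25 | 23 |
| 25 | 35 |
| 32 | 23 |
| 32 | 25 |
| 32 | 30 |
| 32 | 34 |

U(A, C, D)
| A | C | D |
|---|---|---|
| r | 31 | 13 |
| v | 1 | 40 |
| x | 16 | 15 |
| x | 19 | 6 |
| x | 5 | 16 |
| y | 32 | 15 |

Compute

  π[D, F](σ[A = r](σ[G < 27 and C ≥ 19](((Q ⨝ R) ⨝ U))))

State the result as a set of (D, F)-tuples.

{(13, 23), (13, 25), (13, 30), (13, 34)}

Joining Q and R on B yields {(2, v, 12, 18), (2, v, 12, 24), (2, v, 12, 37), (27, x, 12, 18), (27, x, 12, 24), (27, x, 12, 37), (33, m, 25, 23), (33, m, 25, 35), (6, r, 32, 23), (6, r, 32, 25), (6, r, 32, 30), (6, r, 32, 34)}.
Joining (Q ⨝ R) and U on A yields {(2, v, 12, 18, 1, 40), (2, v, 12, 24, 1, 40), (2, v, 12, 37, 1, 40), (27, x, 12, 18, 16, 15), (27, x, 12, 18, 19, 6), (27, x, 12, 18, 5, 16), (27, x, 12, 24, 16, 15), (27, x, 12, 24, 19, 6), (27, x, 12, 24, 5, 16), (27, x, 12, 37, 16, 15), (27, x, 12, 37, 19, 6), (27, x, 12, 37, 5, 16), (6, r, 32, 23, 31, 13), (6, r, 32, 25, 31, 13), (6, r, 32, 30, 31, 13), (6, r, 32, 34, 31, 13)}.
Selection G < 27 and C ≥ 19: {(6, r, 32, 23, 31, 13), (6, r, 32, 25, 31, 13), (6, r, 32, 30, 31, 13), (6, r, 32, 34, 31, 13)}
Selection A = r: {(6, r, 32, 23, 31, 13), (6, r, 32, 25, 31, 13), (6, r, 32, 30, 31, 13), (6, r, 32, 34, 31, 13)}
Keep only column(s) D, F: {(13, 23), (13, 25), (13, 30), (13, 34)}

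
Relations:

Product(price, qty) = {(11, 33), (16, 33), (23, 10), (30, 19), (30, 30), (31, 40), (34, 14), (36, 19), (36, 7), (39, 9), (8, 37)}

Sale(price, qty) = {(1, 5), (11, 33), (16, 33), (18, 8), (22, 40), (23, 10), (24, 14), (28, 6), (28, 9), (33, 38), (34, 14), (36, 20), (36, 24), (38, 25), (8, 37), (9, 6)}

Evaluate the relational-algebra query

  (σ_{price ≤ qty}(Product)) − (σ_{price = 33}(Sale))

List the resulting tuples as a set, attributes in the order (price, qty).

{(11, 33), (16, 33), (30, 30), (31, 40), (8, 37)}

Selection price ≤ qty: {(11, 33), (16, 33), (30, 30), (31, 40), (8, 37)}
Selection price = 33: {(33, 38)}
Difference: {(11, 33), (16, 33), (30, 30), (31, 40), (8, 37)} with {(33, 38)} → {(11, 33), (16, 33), (30, 30), (31, 40), (8, 37)}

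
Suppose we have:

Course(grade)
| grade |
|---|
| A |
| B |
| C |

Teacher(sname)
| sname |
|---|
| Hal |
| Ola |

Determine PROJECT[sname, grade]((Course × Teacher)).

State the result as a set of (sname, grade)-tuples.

{(Hal, A), (Hal, B), (Hal, C), (Ola, A), (Ola, B), (Ola, C)}

Course × Teacher: Cartesian product, 3·2 = 6 tuples over (grade, sname).
Keep only column(s) sname, grade: {(Hal, A), (Hal, B), (Hal, C), (Ola, A), (Ola, B), (Ola, C)}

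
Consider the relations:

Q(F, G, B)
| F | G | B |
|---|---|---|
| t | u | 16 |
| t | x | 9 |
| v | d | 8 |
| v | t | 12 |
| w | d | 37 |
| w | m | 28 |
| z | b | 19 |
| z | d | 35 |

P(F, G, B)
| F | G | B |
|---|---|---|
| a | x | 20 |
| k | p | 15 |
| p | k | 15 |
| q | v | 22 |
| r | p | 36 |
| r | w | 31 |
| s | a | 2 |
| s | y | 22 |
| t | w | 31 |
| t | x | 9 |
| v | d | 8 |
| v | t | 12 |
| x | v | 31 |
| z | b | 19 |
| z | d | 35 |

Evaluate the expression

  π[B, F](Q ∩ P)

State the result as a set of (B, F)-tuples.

Intersection: {(t, u, 16), (t, x, 9), (v, d, 8), (v, t, 12), (w, d, 37), (w, m, 28), (z, b, 19), (z, d, 35)} with {(a, x, 20), (k, p, 15), (p, k, 15), (q, v, 22), (r, p, 36), (r, w, 31), (s, a, 2), (s, y, 22), (t, w, 31), (t, x, 9), (v, d, 8), (v, t, 12), (x, v, 31), (z, b, 19), (z, d, 35)} → {(t, x, 9), (v, d, 8), (v, t, 12), (z, b, 19), (z, d, 35)}
Keep only column(s) B, F: {(12, v), (19, z), (35, z), (8, v), (9, t)}

{(12, v), (19, z), (35, z), (8, v), (9, t)}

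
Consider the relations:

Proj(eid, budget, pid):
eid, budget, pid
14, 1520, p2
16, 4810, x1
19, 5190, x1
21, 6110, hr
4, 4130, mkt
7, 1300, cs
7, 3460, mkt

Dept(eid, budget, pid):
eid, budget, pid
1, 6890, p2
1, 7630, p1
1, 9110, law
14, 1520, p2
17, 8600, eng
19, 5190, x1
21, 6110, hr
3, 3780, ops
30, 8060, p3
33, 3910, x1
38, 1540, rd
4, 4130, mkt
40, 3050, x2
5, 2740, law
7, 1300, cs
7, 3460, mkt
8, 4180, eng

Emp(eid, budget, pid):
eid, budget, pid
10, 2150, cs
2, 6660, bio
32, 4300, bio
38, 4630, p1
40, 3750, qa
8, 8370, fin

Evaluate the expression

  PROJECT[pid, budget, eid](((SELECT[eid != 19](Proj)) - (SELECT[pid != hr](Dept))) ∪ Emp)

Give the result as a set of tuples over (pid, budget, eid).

{(bio, 4300, 32), (bio, 6660, 2), (cs, 2150, 10), (fin, 8370, 8), (hr, 6110, 21), (p1, 4630, 38), (qa, 3750, 40), (x1, 4810, 16)}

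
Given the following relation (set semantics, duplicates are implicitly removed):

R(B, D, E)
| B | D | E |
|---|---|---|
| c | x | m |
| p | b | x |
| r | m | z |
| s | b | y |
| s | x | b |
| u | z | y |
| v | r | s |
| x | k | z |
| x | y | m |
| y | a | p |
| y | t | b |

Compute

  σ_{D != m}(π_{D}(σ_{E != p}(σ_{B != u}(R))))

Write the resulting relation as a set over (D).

σ[B != u]: keep tuples satisfying B != u → {(c, x, m), (p, b, x), (r, m, z), (s, b, y), (s, x, b), (v, r, s), (x, k, z), (x, y, m), (y, a, p), (y, t, b)}
σ[E != p]: keep tuples satisfying E != p → {(c, x, m), (p, b, x), (r, m, z), (s, b, y), (s, x, b), (v, r, s), (x, k, z), (x, y, m), (y, t, b)}
Projecting to D (2 duplicate(s) eliminated): {b, k, m, r, t, x, y}
σ[D != m]: keep tuples satisfying D != m → {b, k, r, t, x, y}

{b, k, r, t, x, y}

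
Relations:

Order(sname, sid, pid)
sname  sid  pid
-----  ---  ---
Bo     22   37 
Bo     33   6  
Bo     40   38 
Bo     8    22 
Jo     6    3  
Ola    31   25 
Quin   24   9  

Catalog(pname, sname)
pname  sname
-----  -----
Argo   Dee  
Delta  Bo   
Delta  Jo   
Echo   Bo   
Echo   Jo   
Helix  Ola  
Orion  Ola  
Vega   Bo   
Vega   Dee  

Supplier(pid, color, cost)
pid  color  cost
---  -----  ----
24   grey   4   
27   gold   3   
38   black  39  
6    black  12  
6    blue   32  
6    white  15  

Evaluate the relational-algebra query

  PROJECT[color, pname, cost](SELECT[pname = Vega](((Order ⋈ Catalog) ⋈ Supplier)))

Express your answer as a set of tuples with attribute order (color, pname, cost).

Natural join on sname: {(Bo, 22, 37, Delta), (Bo, 22, 37, Echo), (Bo, 22, 37, Vega), (Bo, 33, 6, Delta), (Bo, 33, 6, Echo), (Bo, 33, 6, Vega), (Bo, 40, 38, Delta), (Bo, 40, 38, Echo), (Bo, 40, 38, Vega), (Bo, 8, 22, Delta), (Bo, 8, 22, Echo), (Bo, 8, 22, Vega), (Jo, 6, 3, Delta), (Jo, 6, 3, Echo), (Ola, 31, 25, Helix), (Ola, 31, 25, Orion)}
Natural join on pid: {(Bo, 33, 6, Delta, black, 12), (Bo, 33, 6, Delta, blue, 32), (Bo, 33, 6, Delta, white, 15), (Bo, 33, 6, Echo, black, 12), (Bo, 33, 6, Echo, blue, 32), (Bo, 33, 6, Echo, white, 15), (Bo, 33, 6, Vega, black, 12), (Bo, 33, 6, Vega, blue, 32), (Bo, 33, 6, Vega, white, 15), (Bo, 40, 38, Delta, black, 39), (Bo, 40, 38, Echo, black, 39), (Bo, 40, 38, Vega, black, 39)}
Selection pname = Vega: {(Bo, 33, 6, Vega, black, 12), (Bo, 33, 6, Vega, blue, 32), (Bo, 33, 6, Vega, white, 15), (Bo, 40, 38, Vega, black, 39)}
π_{color, pname, cost} gives {(black, Vega, 12), (black, Vega, 39), (blue, Vega, 32), (white, Vega, 15)}.

{(black, Vega, 12), (black, Vega, 39), (blue, Vega, 32), (white, Vega, 15)}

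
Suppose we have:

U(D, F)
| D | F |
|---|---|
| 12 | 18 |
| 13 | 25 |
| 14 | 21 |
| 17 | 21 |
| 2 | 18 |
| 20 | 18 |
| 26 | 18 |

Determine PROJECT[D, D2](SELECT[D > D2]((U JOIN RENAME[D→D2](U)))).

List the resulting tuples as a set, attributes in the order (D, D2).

{(12, 2), (17, 14), (20, 12), (20, 2), (26, 12), (26, 2), (26, 20)}

ρ[D→D2]: schema becomes (D2, F); tuples unchanged.
U ⋈ RENAME[D→D2](U) (natural join on F): {(12, 18, 12), (12, 18, 2), (12, 18, 20), (12, 18, 26), (13, 25, 13), (14, 21, 14), (14, 21, 17), (17, 21, 14), (17, 21, 17), (2, 18, 12), (2, 18, 2), (2, 18, 20), (2, 18, 26), (20, 18, 12), (20, 18, 2), (20, 18, 20), (20, 18, 26), (26, 18, 12), (26, 18, 2), (26, 18, 20), (26, 18, 26)}
Apply σ_{D > D2}; surviving tuples: {(12, 18, 2), (17, 21, 14), (20, 18, 12), (20, 18, 2), (26, 18, 12), (26, 18, 2), (26, 18, 20)}
π[D, D2]: project onto (D, D2) → {(12, 2), (17, 14), (20, 12), (20, 2), (26, 12), (26, 2), (26, 20)}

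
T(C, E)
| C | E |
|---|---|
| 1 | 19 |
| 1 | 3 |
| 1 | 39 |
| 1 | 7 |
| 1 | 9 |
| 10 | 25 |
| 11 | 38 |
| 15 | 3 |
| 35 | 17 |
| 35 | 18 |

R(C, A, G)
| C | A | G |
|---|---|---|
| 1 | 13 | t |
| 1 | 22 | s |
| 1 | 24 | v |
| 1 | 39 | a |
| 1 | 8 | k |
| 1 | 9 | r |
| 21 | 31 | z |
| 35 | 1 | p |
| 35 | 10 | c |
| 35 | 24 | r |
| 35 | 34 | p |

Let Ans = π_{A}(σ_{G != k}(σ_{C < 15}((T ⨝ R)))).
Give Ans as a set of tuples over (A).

{13, 22, 24, 39, 9}

T ⋈ R (natural join on C): {(1, 19, 13, t), (1, 19, 22, s), (1, 19, 24, v), (1, 19, 39, a), (1, 19, 8, k), (1, 19, 9, r), (1, 3, 13, t), (1, 3, 22, s), (1, 3, 24, v), (1, 3, 39, a), (1, 3, 8, k), (1, 3, 9, r), (1, 39, 13, t), (1, 39, 22, s), (1, 39, 24, v), (1, 39, 39, a), (1, 39, 8, k), (1, 39, 9, r), (1, 7, 13, t), (1, 7, 22, s), (1, 7, 24, v), (1, 7, 39, a), (1, 7, 8, k), (1, 7, 9, r), (1, 9, 13, t), (1, 9, 22, s), (1, 9, 24, v), (1, 9, 39, a), (1, 9, 8, k), (1, 9, 9, r), (35, 17, 1, p), (35, 17, 10, c), (35, 17, 24, r), (35, 17, 34, p), (35, 18, 1, p), (35, 18, 10, c), (35, 18, 24, r), (35, 18, 34, p)}
Apply σ_{C < 15}; surviving tuples: {(1, 19, 13, t), (1, 19, 22, s), (1, 19, 24, v), (1, 19, 39, a), (1, 19, 8, k), (1, 19, 9, r), (1, 3, 13, t), (1, 3, 22, s), (1, 3, 24, v), (1, 3, 39, a), (1, 3, 8, k), (1, 3, 9, r), (1, 39, 13, t), (1, 39, 22, s), (1, 39, 24, v), (1, 39, 39, a), (1, 39, 8, k), (1, 39, 9, r), (1, 7, 13, t), (1, 7, 22, s), (1, 7, 24, v), (1, 7, 39, a), (1, 7, 8, k), (1, 7, 9, r), (1, 9, 13, t), (1, 9, 22, s), (1, 9, 24, v), (1, 9, 39, a), (1, 9, 8, k), (1, 9, 9, r)}
Apply σ_{G != k}; surviving tuples: {(1, 19, 13, t), (1, 19, 22, s), (1, 19, 24, v), (1, 19, 39, a), (1, 19, 9, r), (1, 3, 13, t), (1, 3, 22, s), (1, 3, 24, v), (1, 3, 39, a), (1, 3, 9, r), (1, 39, 13, t), (1, 39, 22, s), (1, 39, 24, v), (1, 39, 39, a), (1, 39, 9, r), (1, 7, 13, t), (1, 7, 22, s), (1, 7, 24, v), (1, 7, 39, a), (1, 7, 9, r), (1, 9, 13, t), (1, 9, 22, s), (1, 9, 24, v), (1, 9, 39, a), (1, 9, 9, r)}
Projecting to A (20 duplicate(s) eliminated): {13, 22, 24, 39, 9}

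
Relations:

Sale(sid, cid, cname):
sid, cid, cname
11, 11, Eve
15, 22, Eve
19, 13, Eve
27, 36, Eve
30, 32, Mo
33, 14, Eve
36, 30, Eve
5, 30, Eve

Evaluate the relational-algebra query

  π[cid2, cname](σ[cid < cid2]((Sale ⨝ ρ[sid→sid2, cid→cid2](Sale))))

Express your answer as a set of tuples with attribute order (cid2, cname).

ρ[sid→sid2, cid→cid2]: schema becomes (sid2, cid2, cname); tuples unchanged.
Sale ⋈ ρ[sid→sid2, cid→cid2](Sale) (natural join on cname): {(11, 11, Eve, 11, 11), (11, 11, Eve, 15, 22), (11, 11, Eve, 19, 13), (11, 11, Eve, 27, 36), (11, 11, Eve, 33, 14), (11, 11, Eve, 36, 30), (11, 11, Eve, 5, 30), (15, 22, Eve, 11, 11), (15, 22, Eve, 15, 22), (15, 22, Eve, 19, 13), (15, 22, Eve, 27, 36), (15, 22, Eve, 33, 14), (15, 22, Eve, 36, 30), (15, 22, Eve, 5, 30), (19, 13, Eve, 11, 11), (19, 13, Eve, 15, 22), (19, 13, Eve, 19, 13), (19, 13, Eve, 27, 36), (19, 13, Eve, 33, 14), (19, 13, Eve, 36, 30), (19, 13, Eve, 5, 30), (27, 36, Eve, 11, 11), (27, 36, Eve, 15, 22), (27, 36, Eve, 19, 13), (27, 36, Eve, 27, 36), (27, 36, Eve, 33, 14), (27, 36, Eve, 36, 30), (27, 36, Eve, 5, 30), (30, 32, Mo, 30, 32), (33, 14, Eve, 11, 11), (33, 14, Eve, 15, 22), (33, 14, Eve, 19, 13), (33, 14, Eve, 27, 36), (33, 14, Eve, 33, 14), (33, 14, Eve, 36, 30), (33, 14, Eve, 5, 30), (36, 30, Eve, 11, 11), (36, 30, Eve, 15, 22), (36, 30, Eve, 19, 13), (36, 30, Eve, 27, 36), (36, 30, Eve, 33, 14), (36, 30, Eve, 36, 30), (36, 30, Eve, 5, 30), (5, 30, Eve, 11, 11), (5, 30, Eve, 15, 22), (5, 30, Eve, 19, 13), (5, 30, Eve, 27, 36), (5, 30, Eve, 33, 14), (5, 30, Eve, 36, 30), (5, 30, Eve, 5, 30)}
σ[cid < cid2]: keep tuples satisfying cid < cid2 → {(11, 11, Eve, 15, 22), (11, 11, Eve, 19, 13), (11, 11, Eve, 27, 36), (11, 11, Eve, 33, 14), (11, 11, Eve, 36, 30), (11, 11, Eve, 5, 30), (15, 22, Eve, 27, 36), (15, 22, Eve, 36, 30), (15, 22, Eve, 5, 30), (19, 13, Eve, 15, 22), (19, 13, Eve, 27, 36), (19, 13, Eve, 33, 14), (19, 13, Eve, 36, 30), (19, 13, Eve, 5, 30), (33, 14, Eve, 15, 22), (33, 14, Eve, 27, 36), (33, 14, Eve, 36, 30), (33, 14, Eve, 5, 30), (36, 30, Eve, 27, 36), (5, 30, Eve, 27, 36)}
π[cid2, cname]: project onto (cid2, cname) (15 duplicate(s) eliminated) → {(13, Eve), (14, Eve), (22, Eve), (30, Eve), (36, Eve)}

{(13, Eve), (14, Eve), (22, Eve), (30, Eve), (36, Eve)}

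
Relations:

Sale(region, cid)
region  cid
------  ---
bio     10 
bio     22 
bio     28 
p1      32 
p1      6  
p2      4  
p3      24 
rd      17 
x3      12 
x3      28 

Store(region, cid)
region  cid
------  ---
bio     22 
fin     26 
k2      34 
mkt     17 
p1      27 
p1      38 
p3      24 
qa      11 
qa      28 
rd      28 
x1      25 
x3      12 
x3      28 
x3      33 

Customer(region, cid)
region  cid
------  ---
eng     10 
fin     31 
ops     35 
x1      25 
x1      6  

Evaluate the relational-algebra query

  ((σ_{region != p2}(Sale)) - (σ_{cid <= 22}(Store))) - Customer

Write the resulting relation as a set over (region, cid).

{(bio, 10), (bio, 28), (p1, 32), (p1, 6), (p3, 24), (rd, 17), (x3, 28)}

σ[region != p2]: keep tuples satisfying region != p2 → {(bio, 10), (bio, 22), (bio, 28), (p1, 32), (p1, 6), (p3, 24), (rd, 17), (x3, 12), (x3, 28)}
σ[cid <= 22]: keep tuples satisfying cid <= 22 → {(bio, 22), (mkt, 17), (qa, 11), (x3, 12)}
Difference: {(bio, 10), (bio, 22), (bio, 28), (p1, 32), (p1, 6), (p3, 24), (rd, 17), (x3, 12), (x3, 28)} with {(bio, 22), (mkt, 17), (qa, 11), (x3, 12)} → {(bio, 10), (bio, 28), (p1, 32), (p1, 6), (p3, 24), (rd, 17), (x3, 28)}
Difference: {(bio, 10), (bio, 28), (p1, 32), (p1, 6), (p3, 24), (rd, 17), (x3, 28)} with {(eng, 10), (fin, 31), (ops, 35), (x1, 25), (x1, 6)} → {(bio, 10), (bio, 28), (p1, 32), (p1, 6), (p3, 24), (rd, 17), (x3, 28)}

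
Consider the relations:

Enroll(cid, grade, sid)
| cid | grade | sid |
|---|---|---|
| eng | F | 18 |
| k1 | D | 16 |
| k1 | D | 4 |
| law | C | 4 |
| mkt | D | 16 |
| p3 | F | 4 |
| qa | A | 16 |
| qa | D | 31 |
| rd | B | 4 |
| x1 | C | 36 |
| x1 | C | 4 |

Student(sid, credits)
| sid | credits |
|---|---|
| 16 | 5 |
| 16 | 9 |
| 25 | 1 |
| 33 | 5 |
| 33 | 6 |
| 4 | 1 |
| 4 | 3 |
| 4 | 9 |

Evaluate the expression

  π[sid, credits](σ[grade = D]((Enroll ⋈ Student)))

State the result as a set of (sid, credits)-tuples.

{(16, 5), (16, 9), (4, 1), (4, 3), (4, 9)}

Enroll ⋈ Student (natural join on sid): {(k1, D, 16, 5), (k1, D, 16, 9), (k1, D, 4, 1), (k1, D, 4, 3), (k1, D, 4, 9), (law, C, 4, 1), (law, C, 4, 3), (law, C, 4, 9), (mkt, D, 16, 5), (mkt, D, 16, 9), (p3, F, 4, 1), (p3, F, 4, 3), (p3, F, 4, 9), (qa, A, 16, 5), (qa, A, 16, 9), (rd, B, 4, 1), (rd, B, 4, 3), (rd, B, 4, 9), (x1, C, 4, 1), (x1, C, 4, 3), (x1, C, 4, 9)}
σ[grade = D]: keep tuples satisfying grade = D → {(k1, D, 16, 5), (k1, D, 16, 9), (k1, D, 4, 1), (k1, D, 4, 3), (k1, D, 4, 9), (mkt, D, 16, 5), (mkt, D, 16, 9)}
π[sid, credits]: project onto (sid, credits) (2 duplicate(s) eliminated) → {(16, 5), (16, 9), (4, 1), (4, 3), (4, 9)}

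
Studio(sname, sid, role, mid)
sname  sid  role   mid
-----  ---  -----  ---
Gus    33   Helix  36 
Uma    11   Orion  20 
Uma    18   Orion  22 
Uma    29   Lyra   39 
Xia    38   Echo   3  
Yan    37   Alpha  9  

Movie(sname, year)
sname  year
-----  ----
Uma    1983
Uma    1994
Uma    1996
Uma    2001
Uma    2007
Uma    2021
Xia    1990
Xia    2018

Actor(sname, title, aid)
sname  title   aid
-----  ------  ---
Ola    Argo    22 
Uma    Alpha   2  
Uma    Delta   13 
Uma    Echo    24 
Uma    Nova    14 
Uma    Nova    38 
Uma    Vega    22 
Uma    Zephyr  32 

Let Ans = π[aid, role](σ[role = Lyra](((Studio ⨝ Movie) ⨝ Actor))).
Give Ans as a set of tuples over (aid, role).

{(13, Lyra), (14, Lyra), (2, Lyra), (22, Lyra), (24, Lyra), (32, Lyra), (38, Lyra)}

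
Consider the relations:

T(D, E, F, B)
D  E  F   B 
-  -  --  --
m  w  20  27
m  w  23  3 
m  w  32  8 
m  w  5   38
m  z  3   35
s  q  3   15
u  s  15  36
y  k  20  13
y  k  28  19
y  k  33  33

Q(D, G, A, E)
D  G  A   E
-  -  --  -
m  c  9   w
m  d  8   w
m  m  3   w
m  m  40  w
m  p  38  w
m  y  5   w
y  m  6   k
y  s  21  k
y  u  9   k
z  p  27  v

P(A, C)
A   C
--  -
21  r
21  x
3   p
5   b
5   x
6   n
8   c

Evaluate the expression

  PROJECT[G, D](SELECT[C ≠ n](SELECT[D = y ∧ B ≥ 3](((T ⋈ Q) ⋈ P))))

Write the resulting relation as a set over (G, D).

T ⋈ Q (natural join on D, E): {(m, w, 20, 27, c, 9), (m, w, 20, 27, d, 8), (m, w, 20, 27, m, 3), (m, w, 20, 27, m, 40), (m, w, 20, 27, p, 38), (m, w, 20, 27, y, 5), (m, w, 23, 3, c, 9), (m, w, 23, 3, d, 8), (m, w, 23, 3, m, 3), (m, w, 23, 3, m, 40), (m, w, 23, 3, p, 38), (m, w, 23, 3, y, 5), (m, w, 32, 8, c, 9), (m, w, 32, 8, d, 8), (m, w, 32, 8, m, 3), (m, w, 32, 8, m, 40), (m, w, 32, 8, p, 38), (m, w, 32, 8, y, 5), (m, w, 5, 38, c, 9), (m, w, 5, 38, d, 8), (m, w, 5, 38, m, 3), (m, w, 5, 38, m, 40), (m, w, 5, 38, p, 38), (m, w, 5, 38, y, 5), (y, k, 20, 13, m, 6), (y, k, 20, 13, s, 21), (y, k, 20, 13, u, 9), (y, k, 28, 19, m, 6), (y, k, 28, 19, s, 21), (y, k, 28, 19, u, 9), (y, k, 33, 33, m, 6), (y, k, 33, 33, s, 21), (y, k, 33, 33, u, 9)}
(T ⋈ Q) ⋈ P (natural join on A): {(m, w, 20, 27, d, 8, c), (m, w, 20, 27, m, 3, p), (m, w, 20, 27, y, 5, b), (m, w, 20, 27, y, 5, x), (m, w, 23, 3, d, 8, c), (m, w, 23, 3, m, 3, p), (m, w, 23, 3, y, 5, b), (m, w, 23, 3, y, 5, x), (m, w, 32, 8, d, 8, c), (m, w, 32, 8, m, 3, p), (m, w, 32, 8, y, 5, b), (m, w, 32, 8, y, 5, x), (m, w, 5, 38, d, 8, c), (m, w, 5, 38, m, 3, p), (m, w, 5, 38, y, 5, b), (m, w, 5, 38, y, 5, x), (y, k, 20, 13, m, 6, n), (y, k, 20, 13, s, 21, r), (y, k, 20, 13, s, 21, x), (y, k, 28, 19, m, 6, n), (y, k, 28, 19, s, 21, r), (y, k, 28, 19, s, 21, x), (y, k, 33, 33, m, 6, n), (y, k, 33, 33, s, 21, r), (y, k, 33, 33, s, 21, x)}
Filtering on D = y ∧ B ≥ 3 leaves {(y, k, 20, 13, m, 6, n), (y, k, 20, 13, s, 21, r), (y, k, 20, 13, s, 21, x), (y, k, 28, 19, m, 6, n), (y, k, 28, 19, s, 21, r), (y, k, 28, 19, s, 21, x), (y, k, 33, 33, m, 6, n), (y, k, 33, 33, s, 21, r), (y, k, 33, 33, s, 21, x)}.
Filtering on C ≠ n leaves {(y, k, 20, 13, s, 21, r), (y, k, 20, 13, s, 21, x), (y, k, 28, 19, s, 21, r), (y, k, 28, 19, s, 21, x), (y, k, 33, 33, s, 21, r), (y, k, 33, 33, s, 21, x)}.
Keep only column(s) G, D (5 duplicate(s) eliminated): {(s, y)}

{(s, y)}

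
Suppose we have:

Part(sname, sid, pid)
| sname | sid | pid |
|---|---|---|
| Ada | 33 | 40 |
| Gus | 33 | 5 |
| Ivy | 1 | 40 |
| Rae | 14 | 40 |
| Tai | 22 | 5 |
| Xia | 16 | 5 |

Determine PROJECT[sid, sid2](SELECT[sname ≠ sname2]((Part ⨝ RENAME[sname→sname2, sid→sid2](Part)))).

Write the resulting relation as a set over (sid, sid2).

{(1, 14), (1, 33), (14, 1), (14, 33), (16, 22), (16, 33), (22, 16), (22, 33), (33, 1), (33, 14), (33, 16), (33, 22)}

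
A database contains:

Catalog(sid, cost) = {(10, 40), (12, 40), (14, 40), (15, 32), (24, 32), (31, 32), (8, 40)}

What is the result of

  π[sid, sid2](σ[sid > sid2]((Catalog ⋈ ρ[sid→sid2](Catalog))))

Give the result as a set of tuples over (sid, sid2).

ρ[sid→sid2]: schema becomes (sid2, cost); tuples unchanged.
Catalog ⋈ ρ[sid→sid2](Catalog) (natural join on cost): {(10, 40, 10), (10, 40, 12), (10, 40, 14), (10, 40, 8), (12, 40, 10), (12, 40, 12), (12, 40, 14), (12, 40, 8), (14, 40, 10), (14, 40, 12), (14, 40, 14), (14, 40, 8), (15, 32, 15), (15, 32, 24), (15, 32, 31), (24, 32, 15), (24, 32, 24), (24, 32, 31), (31, 32, 15), (31, 32, 24), (31, 32, 31), (8, 40, 10), (8, 40, 12), (8, 40, 14), (8, 40, 8)}
Selection sid > sid2: {(10, 40, 8), (12, 40, 10), (12, 40, 8), (14, 40, 10), (14, 40, 12), (14, 40, 8), (24, 32, 15), (31, 32, 15), (31, 32, 24)}
π_{sid, sid2} gives {(10, 8), (12, 10), (12, 8), (14, 10), (14, 12), (14, 8), (24, 15), (31, 15), (31, 24)}.

{(10, 8), (12, 10), (12, 8), (14, 10), (14, 12), (14, 8), (24, 15), (31, 15), (31, 24)}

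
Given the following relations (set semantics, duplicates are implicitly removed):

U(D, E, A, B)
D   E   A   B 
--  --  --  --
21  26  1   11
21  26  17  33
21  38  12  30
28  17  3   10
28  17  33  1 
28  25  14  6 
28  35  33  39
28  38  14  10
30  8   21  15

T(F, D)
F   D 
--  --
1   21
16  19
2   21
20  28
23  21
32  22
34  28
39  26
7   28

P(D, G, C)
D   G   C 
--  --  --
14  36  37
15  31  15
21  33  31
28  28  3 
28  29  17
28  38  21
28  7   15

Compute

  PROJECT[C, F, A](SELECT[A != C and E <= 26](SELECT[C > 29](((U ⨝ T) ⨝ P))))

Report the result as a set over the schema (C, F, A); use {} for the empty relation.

Natural join on D: {(21, 26, 1, 11, 1), (21, 26, 1, 11, 2), (21, 26, 1, 11, 23), (21, 26, 17, 33, 1), (21, 26, 17, 33, 2), (21, 26, 17, 33, 23), (21, 38, 12, 30, 1), (21, 38, 12, 30, 2), (21, 38, 12, 30, 23), (28, 17, 3, 10, 20), (28, 17, 3, 10, 34), (28, 17, 3, 10, 7), (28, 17, 33, 1, 20), (28, 17, 33, 1, 34), (28, 17, 33, 1, 7), (28, 25, 14, 6, 20), (28, 25, 14, 6, 34), (28, 25, 14, 6, 7), (28, 35, 33, 39, 20), (28, 35, 33, 39, 34), (28, 35, 33, 39, 7), (28, 38, 14, 10, 20), (28, 38, 14, 10, 34), (28, 38, 14, 10, 7)}
Natural join on D: {(21, 26, 1, 11, 1, 33, 31), (21, 26, 1, 11, 2, 33, 31), (21, 26, 1, 11, 23, 33, 31), (21, 26, 17, 33, 1, 33, 31), (21, 26, 17, 33, 2, 33, 31), (21, 26, 17, 33, 23, 33, 31), (21, 38, 12, 30, 1, 33, 31), (21, 38, 12, 30, 2, 33, 31), (21, 38, 12, 30, 23, 33, 31), (28, 17, 3, 10, 20, 28, 3), (28, 17, 3, 10, 20, 29, 17), (28, 17, 3, 10, 20, 38, 21), (28, 17, 3, 10, 20, 7, 15), (28, 17, 3, 10, 34, 28, 3), (28, 17, 3, 10, 34, 29, 17), (28, 17, 3, 10, 34, 38, 21), (28, 17, 3, 10, 34, 7, 15), (28, 17, 3, 10, 7, 28, 3), (28, 17, 3, 10, 7, 29, 17), (28, 17, 3, 10, 7, 38, 21), (28, 17, 3, 10, 7, 7, 15), (28, 17, 33, 1, 20, 28, 3), (28, 17, 33, 1, 20, 29, 17), (28, 17, 33, 1, 20, 38, 21), (28, 17, 33, 1, 20, 7, 15), (28, 17, 33, 1, 34, 28, 3), (28, 17, 33, 1, 34, 29, 17), (28, 17, 33, 1, 34, 38, 21), (28, 17, 33, 1, 34, 7, 15), (28, 17, 33, 1, 7, 28, 3), (28, 17, 33, 1, 7, 29, 17), (28, 17, 33, 1, 7, 38, 21), (28, 17, 33, 1, 7, 7, 15), (28, 25, 14, 6, 20, 28, 3), (28, 25, 14, 6, 20, 29, 17), (28, 25, 14, 6, 20, 38, 21), (28, 25, 14, 6, 20, 7, 15), (28, 25, 14, 6, 34, 28, 3), (28, 25, 14, 6, 34, 29, 17), (28, 25, 14, 6, 34, 38, 21), (28, 25, 14, 6, 34, 7, 15), (28, 25, 14, 6, 7, 28, 3), (28, 25, 14, 6, 7, 29, 17), (28, 25, 14, 6, 7, 38, 21), (28, 25, 14, 6, 7, 7, 15), (28, 35, 33, 39, 20, 28, 3), (28, 35, 33, 39, 20, 29, 17), (28, 35, 33, 39, 20, 38, 21), (28, 35, 33, 39, 20, 7, 15), (28, 35, 33, 39, 34, 28, 3), (28, 35, 33, 39, 34, 29, 17), (28, 35, 33, 39, 34, 38, 21), (28, 35, 33, 39, 34, 7, 15), (28, 35, 33, 39, 7, 28, 3), (28, 35, 33, 39, 7, 29, 17), (28, 35, 33, 39, 7, 38, 21), (28, 35, 33, 39, 7, 7, 15), (28, 38, 14, 10, 20, 28, 3), (28, 38, 14, 10, 20, 29, 17), (28, 38, 14, 10, 20, 38, 21), (28, 38, 14, 10, 20, 7, 15), (28, 38, 14, 10, 34, 28, 3), (28, 38, 14, 10, 34, 29, 17), (28, 38, 14, 10, 34, 38, 21), (28, 38, 14, 10, 34, 7, 15), (28, 38, 14, 10, 7, 28, 3), (28, 38, 14, 10, 7, 29, 17), (28, 38, 14, 10, 7, 38, 21), (28, 38, 14, 10, 7, 7, 15)}
Apply σ_{C > 29}; surviving tuples: {(21, 26, 1, 11, 1, 33, 31), (21, 26, 1, 11, 2, 33, 31), (21, 26, 1, 11, 23, 33, 31), (21, 26, 17, 33, 1, 33, 31), (21, 26, 17, 33, 2, 33, 31), (21, 26, 17, 33, 23, 33, 31), (21, 38, 12, 30, 1, 33, 31), (21, 38, 12, 30, 2, 33, 31), (21, 38, 12, 30, 23, 33, 31)}
Apply σ_{A != C and E <= 26}; surviving tuples: {(21, 26, 1, 11, 1, 33, 31), (21, 26, 1, 11, 2, 33, 31), (21, 26, 1, 11, 23, 33, 31), (21, 26, 17, 33, 1, 33, 31), (21, 26, 17, 33, 2, 33, 31), (21, 26, 17, 33, 23, 33, 31)}
π[C, F, A]: project onto (C, F, A) → {(31, 1, 1), (31, 1, 17), (31, 2, 1), (31, 2, 17), (31, 23, 1), (31, 23, 17)}

{(31, 1, 1), (31, 1, 17), (31, 2, 1), (31, 2, 17), (31, 23, 1), (31, 23, 17)}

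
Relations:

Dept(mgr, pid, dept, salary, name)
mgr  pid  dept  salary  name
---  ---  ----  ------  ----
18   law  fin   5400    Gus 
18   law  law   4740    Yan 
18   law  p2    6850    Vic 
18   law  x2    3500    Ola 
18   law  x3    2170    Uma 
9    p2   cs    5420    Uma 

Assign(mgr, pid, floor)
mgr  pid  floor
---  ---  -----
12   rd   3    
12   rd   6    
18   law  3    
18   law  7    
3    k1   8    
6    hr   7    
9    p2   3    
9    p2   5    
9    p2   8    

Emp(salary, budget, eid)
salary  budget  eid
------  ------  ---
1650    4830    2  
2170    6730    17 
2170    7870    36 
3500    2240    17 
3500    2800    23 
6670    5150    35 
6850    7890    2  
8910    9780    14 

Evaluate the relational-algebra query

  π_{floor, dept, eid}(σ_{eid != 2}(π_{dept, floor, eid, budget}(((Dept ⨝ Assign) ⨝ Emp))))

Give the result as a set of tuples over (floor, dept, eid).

{(3, x2, 17), (3, x2, 23), (3, x3, 17), (3, x3, 36), (7, x2, 17), (7, x2, 23), (7, x3, 17), (7, x3, 36)}

Dept ⋈ Assign (natural join on mgr, pid): {(18, law, fin, 5400, Gus, 3), (18, law, fin, 5400, Gus, 7), (18, law, law, 4740, Yan, 3), (18, law, law, 4740, Yan, 7), (18, law, p2, 6850, Vic, 3), (18, law, p2, 6850, Vic, 7), (18, law, x2, 3500, Ola, 3), (18, law, x2, 3500, Ola, 7), (18, law, x3, 2170, Uma, 3), (18, law, x3, 2170, Uma, 7), (9, p2, cs, 5420, Uma, 3), (9, p2, cs, 5420, Uma, 5), (9, p2, cs, 5420, Uma, 8)}
(Dept ⨝ Assign) ⋈ Emp (natural join on salary): {(18, law, p2, 6850, Vic, 3, 7890, 2), (18, law, p2, 6850, Vic, 7, 7890, 2), (18, law, x2, 3500, Ola, 3, 2240, 17), (18, law, x2, 3500, Ola, 3, 2800, 23), (18, law, x2, 3500, Ola, 7, 2240, 17), (18, law, x2, 3500, Ola, 7, 2800, 23), (18, law, x3, 2170, Uma, 3, 6730, 17), (18, law, x3, 2170, Uma, 3, 7870, 36), (18, law, x3, 2170, Uma, 7, 6730, 17), (18, law, x3, 2170, Uma, 7, 7870, 36)}
π[dept, floor, eid, budget]: project onto (dept, floor, eid, budget) → {(p2, 3, 2, 7890), (p2, 7, 2, 7890), (x2, 3, 17, 2240), (x2, 3, 23, 2800), (x2, 7, 17, 2240), (x2, 7, 23, 2800), (x3, 3, 17, 6730), (x3, 3, 36, 7870), (x3, 7, 17, 6730), (x3, 7, 36, 7870)}
σ[eid != 2]: keep tuples satisfying eid != 2 → {(x2, 3, 17, 2240), (x2, 3, 23, 2800), (x2, 7, 17, 2240), (x2, 7, 23, 2800), (x3, 3, 17, 6730), (x3, 3, 36, 7870), (x3, 7, 17, 6730), (x3, 7, 36, 7870)}
π[floor, dept, eid]: project onto (floor, dept, eid) → {(3, x2, 17), (3, x2, 23), (3, x3, 17), (3, x3, 36), (7, x2, 17), (7, x2, 23), (7, x3, 17), (7, x3, 36)}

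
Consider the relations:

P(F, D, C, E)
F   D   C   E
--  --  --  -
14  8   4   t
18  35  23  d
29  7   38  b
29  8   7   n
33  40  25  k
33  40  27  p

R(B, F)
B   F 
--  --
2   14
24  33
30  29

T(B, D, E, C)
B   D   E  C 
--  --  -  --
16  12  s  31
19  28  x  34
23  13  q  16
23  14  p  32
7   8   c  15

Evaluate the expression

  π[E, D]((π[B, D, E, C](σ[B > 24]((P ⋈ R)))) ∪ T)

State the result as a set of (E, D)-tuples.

{(b, 7), (c, 8), (n, 8), (p, 14), (q, 13), (s, 12), (x, 28)}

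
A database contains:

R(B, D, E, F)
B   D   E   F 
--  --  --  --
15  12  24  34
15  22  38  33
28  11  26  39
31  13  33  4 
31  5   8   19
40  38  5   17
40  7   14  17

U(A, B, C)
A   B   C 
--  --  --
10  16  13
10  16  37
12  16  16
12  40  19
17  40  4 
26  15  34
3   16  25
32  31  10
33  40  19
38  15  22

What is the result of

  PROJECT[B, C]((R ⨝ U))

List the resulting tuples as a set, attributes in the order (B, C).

Joining R and U on B yields {(15, 12, 24, 34, 26, 34), (15, 12, 24, 34, 38, 22), (15, 22, 38, 33, 26, 34), (15, 22, 38, 33, 38, 22), (31, 13, 33, 4, 32, 10), (31, 5, 8, 19, 32, 10), (40, 38, 5, 17, 12, 19), (40, 38, 5, 17, 17, 4), (40, 38, 5, 17, 33, 19), (40, 7, 14, 17, 12, 19), (40, 7, 14, 17, 17, 4), (40, 7, 14, 17, 33, 19)}.
π[B, C]: project onto (B, C) (7 duplicate(s) eliminated) → {(15, 22), (15, 34), (31, 10), (40, 19), (40, 4)}

{(15, 22), (15, 34), (31, 10), (40, 19), (40, 4)}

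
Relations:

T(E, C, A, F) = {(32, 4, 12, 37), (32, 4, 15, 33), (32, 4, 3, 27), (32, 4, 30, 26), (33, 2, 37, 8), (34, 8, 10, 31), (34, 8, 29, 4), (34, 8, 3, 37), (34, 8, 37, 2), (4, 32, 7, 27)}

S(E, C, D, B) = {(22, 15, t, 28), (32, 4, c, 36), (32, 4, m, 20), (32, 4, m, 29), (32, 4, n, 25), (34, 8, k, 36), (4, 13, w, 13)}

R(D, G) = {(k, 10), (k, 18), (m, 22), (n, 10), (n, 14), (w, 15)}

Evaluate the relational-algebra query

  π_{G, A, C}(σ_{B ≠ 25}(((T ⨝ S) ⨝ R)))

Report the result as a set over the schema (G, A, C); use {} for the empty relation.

{(10, 10, 8), (10, 29, 8), (10, 3, 8), (10, 37, 8), (18, 10, 8), (18, 29, 8), (18, 3, 8), (18, 37, 8), (22, 12, 4), (22, 15, 4), (22, 3, 4), (22, 30, 4)}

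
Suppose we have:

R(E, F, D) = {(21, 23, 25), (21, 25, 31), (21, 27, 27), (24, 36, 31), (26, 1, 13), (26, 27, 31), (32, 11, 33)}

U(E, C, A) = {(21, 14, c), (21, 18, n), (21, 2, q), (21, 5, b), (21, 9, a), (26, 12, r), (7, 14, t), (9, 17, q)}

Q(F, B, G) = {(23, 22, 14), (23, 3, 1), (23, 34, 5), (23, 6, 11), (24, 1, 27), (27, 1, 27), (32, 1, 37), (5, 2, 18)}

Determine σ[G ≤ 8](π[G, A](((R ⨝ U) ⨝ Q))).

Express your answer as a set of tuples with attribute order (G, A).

{(1, a), (1, b), (1, c), (1, n), (1, q), (5, a), (5, b), (5, c), (5, n), (5, q)}

R ⋈ U (natural join on E): {(21, 23, 25, 14, c), (21, 23, 25, 18, n), (21, 23, 25, 2, q), (21, 23, 25, 5, b), (21, 23, 25, 9, a), (21, 25, 31, 14, c), (21, 25, 31, 18, n), (21, 25, 31, 2, q), (21, 25, 31, 5, b), (21, 25, 31, 9, a), (21, 27, 27, 14, c), (21, 27, 27, 18, n), (21, 27, 27, 2, q), (21, 27, 27, 5, b), (21, 27, 27, 9, a), (26, 1, 13, 12, r), (26, 27, 31, 12, r)}
(R ⨝ U) ⋈ Q (natural join on F): {(21, 23, 25, 14, c, 22, 14), (21, 23, 25, 14, c, 3, 1), (21, 23, 25, 14, c, 34, 5), (21, 23, 25, 14, c, 6, 11), (21, 23, 25, 18, n, 22, 14), (21, 23, 25, 18, n, 3, 1), (21, 23, 25, 18, n, 34, 5), (21, 23, 25, 18, n, 6, 11), (21, 23, 25, 2, q, 22, 14), (21, 23, 25, 2, q, 3, 1), (21, 23, 25, 2, q, 34, 5), (21, 23, 25, 2, q, 6, 11), (21, 23, 25, 5, b, 22, 14), (21, 23, 25, 5, b, 3, 1), (21, 23, 25, 5, b, 34, 5), (21, 23, 25, 5, b, 6, 11), (21, 23, 25, 9, a, 22, 14), (21, 23, 25, 9, a, 3, 1), (21, 23, 25, 9, a, 34, 5), (21, 23, 25, 9, a, 6, 11), (21, 27, 27, 14, c, 1, 27), (21, 27, 27, 18, n, 1, 27), (21, 27, 27, 2, q, 1, 27), (21, 27, 27, 5, b, 1, 27), (21, 27, 27, 9, a, 1, 27), (26, 27, 31, 12, r, 1, 27)}
π_{G, A} gives {(1, a), (1, b), (1, c), (1, n), (1, q), (11, a), (11, b), (11, c), (11, n), (11, q), (14, a), (14, b), (14, c), (14, n), (14, q), (27, a), (27, b), (27, c), (27, n), (27, q), (27, r), (5, a), (5, b), (5, c), (5, n), (5, q)}.
σ[G ≤ 8]: keep tuples satisfying G ≤ 8 → {(1, a), (1, b), (1, c), (1, n), (1, q), (5, a), (5, b), (5, c), (5, n), (5, q)}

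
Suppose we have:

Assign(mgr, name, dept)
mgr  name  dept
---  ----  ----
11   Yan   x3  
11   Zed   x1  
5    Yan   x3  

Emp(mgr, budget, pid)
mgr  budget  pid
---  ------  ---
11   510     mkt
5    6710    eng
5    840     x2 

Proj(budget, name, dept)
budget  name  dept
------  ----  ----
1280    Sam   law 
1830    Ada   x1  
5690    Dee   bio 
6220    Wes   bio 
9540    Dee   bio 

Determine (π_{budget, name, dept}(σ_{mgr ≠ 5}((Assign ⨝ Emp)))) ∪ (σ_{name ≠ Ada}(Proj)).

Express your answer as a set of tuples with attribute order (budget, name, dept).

Joining Assign and Emp on mgr yields {(11, Yan, x3, 510, mkt), (11, Zed, x1, 510, mkt), (5, Yan, x3, 6710, eng), (5, Yan, x3, 840, x2)}.
Filtering on mgr ≠ 5 leaves {(11, Yan, x3, 510, mkt), (11, Zed, x1, 510, mkt)}.
π_{budget, name, dept} gives {(510, Yan, x3), (510, Zed, x1)}.
Filtering on name ≠ Ada leaves {(1280, Sam, law), (5690, Dee, bio), (6220, Wes, bio), (9540, Dee, bio)}.
Union: {(510, Yan, x3), (510, Zed, x1)} with {(1280, Sam, law), (5690, Dee, bio), (6220, Wes, bio), (9540, Dee, bio)} → {(1280, Sam, law), (510, Yan, x3), (510, Zed, x1), (5690, Dee, bio), (6220, Wes, bio), (9540, Dee, bio)}

{(1280, Sam, law), (510, Yan, x3), (510, Zed, x1), (5690, Dee, bio), (6220, Wes, bio), (9540, Dee, bio)}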